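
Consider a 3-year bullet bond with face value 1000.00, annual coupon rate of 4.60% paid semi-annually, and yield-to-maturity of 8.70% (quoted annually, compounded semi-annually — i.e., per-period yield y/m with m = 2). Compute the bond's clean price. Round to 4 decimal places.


Answer: Price = 893.7499

Derivation:
Coupon per period c = face * coupon_rate / m = 23.000000
Periods per year m = 2; per-period yield y/m = 0.043500
Number of cashflows N = 6
Cashflows (t years, CF_t, discount factor 1/(1+y/m)^(m*t), PV):
  t = 0.5000: CF_t = 23.000000, DF = 0.958313, PV = 22.041207
  t = 1.0000: CF_t = 23.000000, DF = 0.918365, PV = 21.122384
  t = 1.5000: CF_t = 23.000000, DF = 0.880081, PV = 20.241863
  t = 2.0000: CF_t = 23.000000, DF = 0.843393, PV = 19.398048
  t = 2.5000: CF_t = 23.000000, DF = 0.808235, PV = 18.589408
  t = 3.0000: CF_t = 1023.000000, DF = 0.774543, PV = 792.357026
Price P = sum_t PV_t = 893.749936


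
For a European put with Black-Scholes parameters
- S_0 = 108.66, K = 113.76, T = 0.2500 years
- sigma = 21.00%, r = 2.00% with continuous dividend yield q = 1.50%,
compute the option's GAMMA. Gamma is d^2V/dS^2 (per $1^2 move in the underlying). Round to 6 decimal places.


d1 = -0.3724259517; d2 = -0.4774259517
phi(d1) = 0.3722129739; exp(-qT) = 0.9962570225; exp(-rT) = 0.9950124792
Gamma = exp(-qT) * phi(d1) / (S * sigma * sqrt(T)) = 0.9962570225 * 0.3722129739 / (108.6600 * 0.2100 * 0.5000000000) = 0.032502

Answer: Gamma = 0.032502


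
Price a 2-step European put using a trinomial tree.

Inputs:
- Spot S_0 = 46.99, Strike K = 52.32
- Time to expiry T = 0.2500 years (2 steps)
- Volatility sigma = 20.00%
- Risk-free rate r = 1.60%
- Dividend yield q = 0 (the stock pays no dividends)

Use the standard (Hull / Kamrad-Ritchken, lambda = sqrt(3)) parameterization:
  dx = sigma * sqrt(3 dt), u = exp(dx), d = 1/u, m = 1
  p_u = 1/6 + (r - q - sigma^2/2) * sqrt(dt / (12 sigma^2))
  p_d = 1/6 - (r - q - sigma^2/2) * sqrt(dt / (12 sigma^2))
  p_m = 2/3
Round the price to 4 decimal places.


Answer: Price = V(0,0) = 5.5026

Derivation:
dt = T/N = 0.125000; dx = sigma*sqrt(3*dt) = 0.122474
u = exp(dx) = 1.130290; d = 1/u = 0.884728
p_u = 0.164625, p_m = 0.666667, p_d = 0.168708
Discount per step: exp(-r*dt) = 0.998002
Stock lattice S(k, j) with j the centered position index:
  k=0: S(0,+0) = 46.9900
  k=1: S(1,-1) = 41.5734; S(1,+0) = 46.9900; S(1,+1) = 53.1123
  k=2: S(2,-2) = 36.7812; S(2,-1) = 41.5734; S(2,+0) = 46.9900; S(2,+1) = 53.1123; S(2,+2) = 60.0324
Terminal payoffs V(N, j) = max(K - S_T, 0):
  V(2,-2) = 15.538837; V(2,-1) = 10.746609; V(2,+0) = 5.330000; V(2,+1) = 0.000000; V(2,+2) = 0.000000
Backward induction: V(k, j) = exp(-r*dt) * [p_u * V(k+1, j+1) + p_m * V(k+1, j) + p_d * V(k+1, j-1)]
  V(1,-1) = exp(-r*dt) * [p_u*5.330000 + p_m*10.746609 + p_d*15.538837] = 10.642079
  V(1,+0) = exp(-r*dt) * [p_u*0.000000 + p_m*5.330000 + p_d*10.746609] = 5.355649
  V(1,+1) = exp(-r*dt) * [p_u*0.000000 + p_m*0.000000 + p_d*5.330000] = 0.897417
  V(0,+0) = exp(-r*dt) * [p_u*0.897417 + p_m*5.355649 + p_d*10.642079] = 5.502557


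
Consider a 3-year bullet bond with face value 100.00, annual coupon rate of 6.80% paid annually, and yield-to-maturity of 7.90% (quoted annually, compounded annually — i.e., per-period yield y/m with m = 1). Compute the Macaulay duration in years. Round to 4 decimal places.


Coupon per period c = face * coupon_rate / m = 6.800000
Periods per year m = 1; per-period yield y/m = 0.079000
Number of cashflows N = 3
Cashflows (t years, CF_t, discount factor 1/(1+y/m)^(m*t), PV):
  t = 1.0000: CF_t = 6.800000, DF = 0.926784, PV = 6.302132
  t = 2.0000: CF_t = 6.800000, DF = 0.858929, PV = 5.840715
  t = 3.0000: CF_t = 106.800000, DF = 0.796041, PV = 85.017224
Price P = sum_t PV_t = 97.160070
Macaulay numerator sum_t t * PV_t:
  t * PV_t at t = 1.0000: 6.302132
  t * PV_t at t = 2.0000: 11.681430
  t * PV_t at t = 3.0000: 255.051671
Macaulay duration D = (sum_t t * PV_t) / P = 273.035233 / 97.160070 = 2.810159

Answer: Macaulay duration = 2.8102 years


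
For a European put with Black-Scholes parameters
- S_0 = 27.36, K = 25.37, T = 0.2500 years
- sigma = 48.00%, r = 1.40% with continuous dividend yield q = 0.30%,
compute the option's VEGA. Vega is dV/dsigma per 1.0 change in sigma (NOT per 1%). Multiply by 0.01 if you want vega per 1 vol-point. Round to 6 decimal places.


Answer: Vega = 4.936924

Derivation:
d1 = 0.4461029964; d2 = 0.2061029964
phi(d1) = 0.3611570134; exp(-qT) = 0.9992502812; exp(-rT) = 0.9965061179
Vega = S * exp(-qT) * phi(d1) * sqrt(T) = 27.3600 * 0.9992502812 * 0.3611570134 * 0.5000000000 = 4.936924


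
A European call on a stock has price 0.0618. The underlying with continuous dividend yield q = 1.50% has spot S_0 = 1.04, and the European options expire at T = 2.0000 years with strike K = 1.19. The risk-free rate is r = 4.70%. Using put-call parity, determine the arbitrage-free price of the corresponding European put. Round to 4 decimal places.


Answer: Put price = 0.1358

Derivation:
Put-call parity: C - P = S_0 * exp(-qT) - K * exp(-rT).
S_0 * exp(-qT) = 1.0400 * 0.97044553 = 1.00926335
K * exp(-rT) = 1.1900 * 0.91028276 = 1.08323649
P = C - S*exp(-qT) + K*exp(-rT)
P = 0.0618 - 1.00926335 + 1.08323649 = 0.1358


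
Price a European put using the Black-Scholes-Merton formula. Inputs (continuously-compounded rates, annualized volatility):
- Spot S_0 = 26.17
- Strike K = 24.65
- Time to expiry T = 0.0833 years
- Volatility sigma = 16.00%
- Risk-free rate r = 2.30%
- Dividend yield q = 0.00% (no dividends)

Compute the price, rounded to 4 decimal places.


Answer: Price = 0.0493

Derivation:
d1 = (ln(S/K) + (r - q + 0.5*sigma^2) * T) / (sigma * sqrt(T)) = 1.36034239
d2 = d1 - sigma * sqrt(T) = 1.31416361
exp(-rT) = 0.99808593; exp(-qT) = 1.00000000
P = K * exp(-rT) * N(-d2) - S_0 * exp(-qT) * N(-d1)
N(-d1) = 0.08686080; N(-d2) = 0.09439558
P = 24.6500 * 0.99808593 * 0.09439558 - 26.1700 * 1.00000000 * 0.08686080 = 0.0493


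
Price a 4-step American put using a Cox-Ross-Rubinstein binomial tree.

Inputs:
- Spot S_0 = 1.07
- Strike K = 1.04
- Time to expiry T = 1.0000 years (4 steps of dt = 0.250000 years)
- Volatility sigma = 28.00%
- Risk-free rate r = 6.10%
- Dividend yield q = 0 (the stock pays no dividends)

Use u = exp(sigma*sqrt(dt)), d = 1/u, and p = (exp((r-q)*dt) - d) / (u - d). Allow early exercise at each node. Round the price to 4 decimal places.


dt = T/N = 0.250000
u = exp(sigma*sqrt(dt)) = 1.150274; d = 1/u = 0.869358
p = (exp((r-q)*dt) - d) / (u - d) = 0.519760
Discount per step: exp(-r*dt) = 0.984866
Stock lattice S(k, i) with i counting down-moves:
  k=0: S(0,0) = 1.0700
  k=1: S(1,0) = 1.2308; S(1,1) = 0.9302
  k=2: S(2,0) = 1.4157; S(2,1) = 1.0700; S(2,2) = 0.8087
  k=3: S(3,0) = 1.6285; S(3,1) = 1.2308; S(3,2) = 0.9302; S(3,3) = 0.7030
  k=4: S(4,0) = 1.8732; S(4,1) = 1.4157; S(4,2) = 1.0700; S(4,3) = 0.8087; S(4,4) = 0.6112
Terminal payoffs V(N, i) = max(K - S_T, 0):
  V(4,0) = 0.000000; V(4,1) = 0.000000; V(4,2) = 0.000000; V(4,3) = 0.231311; V(4,4) = 0.428806
Backward induction: V(k, i) = exp(-r*dt) * [p * V(k+1, i) + (1-p) * V(k+1, i+1)]; then take max(V_cont, immediate exercise) for American.
  V(3,0) = exp(-r*dt) * [p*0.000000 + (1-p)*0.000000] = 0.000000; exercise = 0.000000; V(3,0) = max -> 0.000000
  V(3,1) = exp(-r*dt) * [p*0.000000 + (1-p)*0.000000] = 0.000000; exercise = 0.000000; V(3,1) = max -> 0.000000
  V(3,2) = exp(-r*dt) * [p*0.000000 + (1-p)*0.231311] = 0.109404; exercise = 0.109787; V(3,2) = max -> 0.109787
  V(3,3) = exp(-r*dt) * [p*0.231311 + (1-p)*0.428806] = 0.321220; exercise = 0.336960; V(3,3) = max -> 0.336960
  V(2,0) = exp(-r*dt) * [p*0.000000 + (1-p)*0.000000] = 0.000000; exercise = 0.000000; V(2,0) = max -> 0.000000
  V(2,1) = exp(-r*dt) * [p*0.000000 + (1-p)*0.109787] = 0.051926; exercise = 0.000000; V(2,1) = max -> 0.051926
  V(2,2) = exp(-r*dt) * [p*0.109787 + (1-p)*0.336960] = 0.215572; exercise = 0.231311; V(2,2) = max -> 0.231311
  V(1,0) = exp(-r*dt) * [p*0.000000 + (1-p)*0.051926] = 0.024560; exercise = 0.000000; V(1,0) = max -> 0.024560
  V(1,1) = exp(-r*dt) * [p*0.051926 + (1-p)*0.231311] = 0.135984; exercise = 0.109787; V(1,1) = max -> 0.135984
  V(0,0) = exp(-r*dt) * [p*0.024560 + (1-p)*0.135984] = 0.076889; exercise = 0.000000; V(0,0) = max -> 0.076889

Answer: Price = V(0,0) = 0.0769


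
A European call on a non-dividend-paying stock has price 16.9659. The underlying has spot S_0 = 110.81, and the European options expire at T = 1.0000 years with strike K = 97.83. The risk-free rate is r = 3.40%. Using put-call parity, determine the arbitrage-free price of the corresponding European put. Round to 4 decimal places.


Answer: Put price = 0.7156

Derivation:
Put-call parity: C - P = S_0 * exp(-qT) - K * exp(-rT).
S_0 * exp(-qT) = 110.8100 * 1.00000000 = 110.81000000
K * exp(-rT) = 97.8300 * 0.96657150 = 94.55969030
P = C - S*exp(-qT) + K*exp(-rT)
P = 16.9659 - 110.81000000 + 94.55969030 = 0.7156


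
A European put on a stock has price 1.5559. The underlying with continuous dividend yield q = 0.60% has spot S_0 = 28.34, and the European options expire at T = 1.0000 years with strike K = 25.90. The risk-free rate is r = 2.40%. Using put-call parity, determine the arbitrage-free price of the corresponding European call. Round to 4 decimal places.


Answer: Call price = 4.4406

Derivation:
Put-call parity: C - P = S_0 * exp(-qT) - K * exp(-rT).
S_0 * exp(-qT) = 28.3400 * 0.99401796 = 28.17046910
K * exp(-rT) = 25.9000 * 0.97628571 = 25.28579988
C = P + S*exp(-qT) - K*exp(-rT)
C = 1.5559 + 28.17046910 - 25.28579988 = 4.4406


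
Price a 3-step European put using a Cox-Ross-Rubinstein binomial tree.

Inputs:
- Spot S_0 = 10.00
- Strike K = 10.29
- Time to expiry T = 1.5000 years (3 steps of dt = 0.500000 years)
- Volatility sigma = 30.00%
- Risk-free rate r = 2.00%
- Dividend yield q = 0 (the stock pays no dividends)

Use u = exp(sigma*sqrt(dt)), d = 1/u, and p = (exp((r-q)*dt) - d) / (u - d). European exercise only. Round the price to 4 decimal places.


Answer: Price = V(0,0) = 1.5645

Derivation:
dt = T/N = 0.500000
u = exp(sigma*sqrt(dt)) = 1.236311; d = 1/u = 0.808858
p = (exp((r-q)*dt) - d) / (u - d) = 0.470677
Discount per step: exp(-r*dt) = 0.990050
Stock lattice S(k, i) with i counting down-moves:
  k=0: S(0,0) = 10.0000
  k=1: S(1,0) = 12.3631; S(1,1) = 8.0886
  k=2: S(2,0) = 15.2847; S(2,1) = 10.0000; S(2,2) = 6.5425
  k=3: S(3,0) = 18.8966; S(3,1) = 12.3631; S(3,2) = 8.0886; S(3,3) = 5.2920
Terminal payoffs V(N, i) = max(K - S_T, 0):
  V(3,0) = 0.000000; V(3,1) = 0.000000; V(3,2) = 2.201421; V(3,3) = 4.998038
Backward induction: V(k, i) = exp(-r*dt) * [p * V(k+1, i) + (1-p) * V(k+1, i+1)].
  V(2,0) = exp(-r*dt) * [p*0.000000 + (1-p)*0.000000] = 0.000000
  V(2,1) = exp(-r*dt) * [p*0.000000 + (1-p)*2.201421] = 1.153669
  V(2,2) = exp(-r*dt) * [p*2.201421 + (1-p)*4.998038] = 3.645102
  V(1,0) = exp(-r*dt) * [p*0.000000 + (1-p)*1.153669] = 0.604588
  V(1,1) = exp(-r*dt) * [p*1.153669 + (1-p)*3.645102] = 2.447841
  V(0,0) = exp(-r*dt) * [p*0.604588 + (1-p)*2.447841] = 1.564541


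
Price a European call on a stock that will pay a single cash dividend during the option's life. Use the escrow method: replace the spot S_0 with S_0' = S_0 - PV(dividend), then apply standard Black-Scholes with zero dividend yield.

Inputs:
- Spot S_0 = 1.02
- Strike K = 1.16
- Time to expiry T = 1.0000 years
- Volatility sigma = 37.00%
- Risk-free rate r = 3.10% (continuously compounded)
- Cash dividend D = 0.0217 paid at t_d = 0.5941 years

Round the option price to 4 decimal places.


Answer: Price = 0.1007

Derivation:
PV(D) = D * exp(-r * t_d) = 0.0217 * 0.98175146 = 0.02130401
S_0' = S_0 - PV(D) = 1.0200 - 0.02130401 = 0.99869599
d1 = (ln(S_0'/K) + (r + sigma^2/2)*T) / (sigma*sqrt(T)) = -0.13587801
d2 = d1 - sigma*sqrt(T) = -0.50587801
exp(-rT) = 0.96947557
N(d1) = 0.44595886; N(d2) = 0.30647115
C = S_0' * N(d1) - K * exp(-rT) * N(d2) = 0.99869599 * 0.44595886 - 1.1600 * 0.96947557 * 0.30647115 = 0.1007


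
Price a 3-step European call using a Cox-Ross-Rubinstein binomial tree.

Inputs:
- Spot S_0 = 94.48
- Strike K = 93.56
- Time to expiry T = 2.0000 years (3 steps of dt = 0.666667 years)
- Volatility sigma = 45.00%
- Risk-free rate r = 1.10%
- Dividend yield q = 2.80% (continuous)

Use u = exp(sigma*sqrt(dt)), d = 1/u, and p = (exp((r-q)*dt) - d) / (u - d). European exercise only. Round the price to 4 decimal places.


Answer: Price = V(0,0) = 23.2799

Derivation:
dt = T/N = 0.666667
u = exp(sigma*sqrt(dt)) = 1.444009; d = 1/u = 0.692516
p = (exp((r-q)*dt) - d) / (u - d) = 0.394168
Discount per step: exp(-r*dt) = 0.992693
Stock lattice S(k, i) with i counting down-moves:
  k=0: S(0,0) = 94.4800
  k=1: S(1,0) = 136.4300; S(1,1) = 65.4289
  k=2: S(2,0) = 197.0062; S(2,1) = 94.4800; S(2,2) = 45.3106
  k=3: S(3,0) = 284.4787; S(3,1) = 136.4300; S(3,2) = 65.4289; S(3,3) = 31.3783
Terminal payoffs V(N, i) = max(S_T - K, 0):
  V(3,0) = 190.918749; V(3,1) = 42.869996; V(3,2) = 0.000000; V(3,3) = 0.000000
Backward induction: V(k, i) = exp(-r*dt) * [p * V(k+1, i) + (1-p) * V(k+1, i+1)].
  V(2,0) = exp(-r*dt) * [p*190.918749 + (1-p)*42.869996] = 100.486438
  V(2,1) = exp(-r*dt) * [p*42.869996 + (1-p)*0.000000] = 16.774507
  V(2,2) = exp(-r*dt) * [p*0.000000 + (1-p)*0.000000] = 0.000000
  V(1,0) = exp(-r*dt) * [p*100.486438 + (1-p)*16.774507] = 49.407402
  V(1,1) = exp(-r*dt) * [p*16.774507 + (1-p)*0.000000] = 6.563660
  V(0,0) = exp(-r*dt) * [p*49.407402 + (1-p)*6.563660] = 23.279936


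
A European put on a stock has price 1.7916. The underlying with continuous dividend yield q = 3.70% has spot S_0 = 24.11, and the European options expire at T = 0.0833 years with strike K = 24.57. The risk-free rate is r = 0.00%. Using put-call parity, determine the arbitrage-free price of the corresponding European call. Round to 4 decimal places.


Put-call parity: C - P = S_0 * exp(-qT) - K * exp(-rT).
S_0 * exp(-qT) = 24.1100 * 0.99692264 = 24.03580497
K * exp(-rT) = 24.5700 * 1.00000000 = 24.57000000
C = P + S*exp(-qT) - K*exp(-rT)
C = 1.7916 + 24.03580497 - 24.57000000 = 1.2574

Answer: Call price = 1.2574


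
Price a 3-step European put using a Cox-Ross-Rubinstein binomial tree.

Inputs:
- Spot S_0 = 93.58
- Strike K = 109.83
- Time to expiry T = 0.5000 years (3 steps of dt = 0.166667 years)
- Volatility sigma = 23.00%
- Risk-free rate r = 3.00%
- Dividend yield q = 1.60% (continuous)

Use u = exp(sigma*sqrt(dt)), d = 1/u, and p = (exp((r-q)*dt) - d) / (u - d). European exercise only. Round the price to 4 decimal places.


Answer: Price = V(0,0) = 16.9956

Derivation:
dt = T/N = 0.166667
u = exp(sigma*sqrt(dt)) = 1.098447; d = 1/u = 0.910376
p = (exp((r-q)*dt) - d) / (u - d) = 0.488964
Discount per step: exp(-r*dt) = 0.995012
Stock lattice S(k, i) with i counting down-moves:
  k=0: S(0,0) = 93.5800
  k=1: S(1,0) = 102.7926; S(1,1) = 85.1930
  k=2: S(2,0) = 112.9122; S(2,1) = 93.5800; S(2,2) = 77.5577
  k=3: S(3,0) = 124.0281; S(3,1) = 102.7926; S(3,2) = 85.1930; S(3,3) = 70.6067
Terminal payoffs V(N, i) = max(K - S_T, 0):
  V(3,0) = 0.000000; V(3,1) = 7.037356; V(3,2) = 24.636974; V(3,3) = 39.223277
Backward induction: V(k, i) = exp(-r*dt) * [p * V(k+1, i) + (1-p) * V(k+1, i+1)].
  V(2,0) = exp(-r*dt) * [p*0.000000 + (1-p)*7.037356] = 3.578404
  V(2,1) = exp(-r*dt) * [p*7.037356 + (1-p)*24.636974] = 15.951435
  V(2,2) = exp(-r*dt) * [p*24.636974 + (1-p)*39.223277] = 31.931043
  V(1,0) = exp(-r*dt) * [p*3.578404 + (1-p)*15.951435] = 9.852083
  V(1,1) = exp(-r*dt) * [p*15.951435 + (1-p)*31.931043] = 23.997300
  V(0,0) = exp(-r*dt) * [p*9.852083 + (1-p)*23.997300] = 16.995605


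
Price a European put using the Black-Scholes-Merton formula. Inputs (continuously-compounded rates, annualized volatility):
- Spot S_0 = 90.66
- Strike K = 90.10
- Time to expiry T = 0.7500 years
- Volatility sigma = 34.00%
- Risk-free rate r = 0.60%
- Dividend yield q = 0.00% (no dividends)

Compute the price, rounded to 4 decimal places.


d1 = (ln(S/K) + (r - q + 0.5*sigma^2) * T) / (sigma * sqrt(T)) = 0.18355011
d2 = d1 - sigma * sqrt(T) = -0.11089852
exp(-rT) = 0.99551011; exp(-qT) = 1.00000000
P = K * exp(-rT) * N(-d2) - S_0 * exp(-qT) * N(-d1)
N(-d1) = 0.42718320; N(-d2) = 0.54415159
P = 90.1000 * 0.99551011 * 0.54415159 - 90.6600 * 1.00000000 * 0.42718320 = 10.0795

Answer: Price = 10.0795


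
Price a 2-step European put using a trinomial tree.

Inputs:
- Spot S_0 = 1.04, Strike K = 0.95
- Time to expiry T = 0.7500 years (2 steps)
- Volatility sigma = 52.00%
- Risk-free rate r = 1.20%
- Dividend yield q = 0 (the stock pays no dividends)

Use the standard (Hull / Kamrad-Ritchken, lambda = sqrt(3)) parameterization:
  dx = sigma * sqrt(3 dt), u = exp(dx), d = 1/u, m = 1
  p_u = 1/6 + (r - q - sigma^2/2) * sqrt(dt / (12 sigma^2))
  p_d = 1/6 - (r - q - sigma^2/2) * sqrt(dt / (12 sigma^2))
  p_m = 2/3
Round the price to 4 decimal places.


Answer: Price = V(0,0) = 0.1228

Derivation:
dt = T/N = 0.375000; dx = sigma*sqrt(3*dt) = 0.551543
u = exp(dx) = 1.735930; d = 1/u = 0.576060
p_u = 0.124784, p_m = 0.666667, p_d = 0.208549
Discount per step: exp(-r*dt) = 0.995510
Stock lattice S(k, j) with j the centered position index:
  k=0: S(0,+0) = 1.0400
  k=1: S(1,-1) = 0.5991; S(1,+0) = 1.0400; S(1,+1) = 1.8054
  k=2: S(2,-2) = 0.3451; S(2,-1) = 0.5991; S(2,+0) = 1.0400; S(2,+1) = 1.8054; S(2,+2) = 3.1340
Terminal payoffs V(N, j) = max(K - S_T, 0):
  V(2,-2) = 0.604881; V(2,-1) = 0.350897; V(2,+0) = 0.000000; V(2,+1) = 0.000000; V(2,+2) = 0.000000
Backward induction: V(k, j) = exp(-r*dt) * [p_u * V(k+1, j+1) + p_m * V(k+1, j) + p_d * V(k+1, j-1)]
  V(1,-1) = exp(-r*dt) * [p_u*0.000000 + p_m*0.350897 + p_d*0.604881] = 0.358462
  V(1,+0) = exp(-r*dt) * [p_u*0.000000 + p_m*0.000000 + p_d*0.350897] = 0.072851
  V(1,+1) = exp(-r*dt) * [p_u*0.000000 + p_m*0.000000 + p_d*0.000000] = 0.000000
  V(0,+0) = exp(-r*dt) * [p_u*0.000000 + p_m*0.072851 + p_d*0.358462] = 0.122771


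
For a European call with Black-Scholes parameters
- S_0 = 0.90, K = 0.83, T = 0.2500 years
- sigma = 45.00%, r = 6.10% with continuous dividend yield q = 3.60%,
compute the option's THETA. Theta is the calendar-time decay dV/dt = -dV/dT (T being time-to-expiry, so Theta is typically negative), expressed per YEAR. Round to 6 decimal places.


d1 = 0.5001402779; d2 = 0.2751402779
phi(d1) = 0.3520406307; exp(-qT) = 0.9910403788; exp(-rT) = 0.9848656924
Theta = -S*exp(-qT)*phi(d1)*sigma/(2*sqrt(T)) - r*K*exp(-rT)*N(d2) + q*S*exp(-qT)*N(d1)
N(d1) = 0.6915118465; N(d2) = 0.6083957660; sqrt(T) = 0.5000000000
Term 1 = -0.9000 * 0.9910403788 * 0.3520406307 * 0.4500 / (2 * 0.5000000000) = -0.1412990244
Term 2 = -0.0610 * 0.8300 * 0.9848656924 * 0.6083957660 = -0.0303368944
Term 3 = 0.0360 * 0.9000 * 0.9910403788 * 0.6915118465 = 0.0222042437
Theta = -0.1412990244 + (-0.0303368944) + (0.0222042437) = -0.149432

Answer: Theta = -0.149432


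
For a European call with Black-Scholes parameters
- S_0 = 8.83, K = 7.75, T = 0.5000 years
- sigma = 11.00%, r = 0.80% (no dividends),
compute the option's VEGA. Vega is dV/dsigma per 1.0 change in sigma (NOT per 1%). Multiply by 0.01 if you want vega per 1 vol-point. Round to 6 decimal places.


d1 = 1.7676020203; d2 = 1.6898202744
phi(d1) = 0.0836472285; exp(-qT) = 1.0000000000; exp(-rT) = 0.9960079893
Vega = S * exp(-qT) * phi(d1) * sqrt(T) = 8.8300 * 1.0000000000 * 0.0836472285 * 0.7071067812 = 0.522273

Answer: Vega = 0.522273


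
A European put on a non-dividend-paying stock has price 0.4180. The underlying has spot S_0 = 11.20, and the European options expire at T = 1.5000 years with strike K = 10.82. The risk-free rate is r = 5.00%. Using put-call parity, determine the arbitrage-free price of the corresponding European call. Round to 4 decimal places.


Put-call parity: C - P = S_0 * exp(-qT) - K * exp(-rT).
S_0 * exp(-qT) = 11.2000 * 1.00000000 = 11.20000000
K * exp(-rT) = 10.8200 * 0.92774349 = 10.03818452
C = P + S*exp(-qT) - K*exp(-rT)
C = 0.4180 + 11.20000000 - 10.03818452 = 1.5798

Answer: Call price = 1.5798


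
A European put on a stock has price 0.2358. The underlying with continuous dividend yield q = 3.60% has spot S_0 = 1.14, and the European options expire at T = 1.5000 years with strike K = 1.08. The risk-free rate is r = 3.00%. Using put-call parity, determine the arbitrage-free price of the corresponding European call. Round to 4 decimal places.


Put-call parity: C - P = S_0 * exp(-qT) - K * exp(-rT).
S_0 * exp(-qT) = 1.1400 * 0.94743211 = 1.08007260
K * exp(-rT) = 1.0800 * 0.95599748 = 1.03247728
C = P + S*exp(-qT) - K*exp(-rT)
C = 0.2358 + 1.08007260 - 1.03247728 = 0.2834

Answer: Call price = 0.2834


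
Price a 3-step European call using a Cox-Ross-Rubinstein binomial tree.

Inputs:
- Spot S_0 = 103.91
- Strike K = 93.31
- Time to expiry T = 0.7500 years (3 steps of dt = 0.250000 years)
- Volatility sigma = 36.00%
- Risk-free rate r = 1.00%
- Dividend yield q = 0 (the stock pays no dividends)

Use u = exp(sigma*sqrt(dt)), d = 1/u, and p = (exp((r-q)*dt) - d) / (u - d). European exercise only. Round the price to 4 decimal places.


dt = T/N = 0.250000
u = exp(sigma*sqrt(dt)) = 1.197217; d = 1/u = 0.835270
p = (exp((r-q)*dt) - d) / (u - d) = 0.462037
Discount per step: exp(-r*dt) = 0.997503
Stock lattice S(k, i) with i counting down-moves:
  k=0: S(0,0) = 103.9100
  k=1: S(1,0) = 124.4029; S(1,1) = 86.7929
  k=2: S(2,0) = 148.9373; S(2,1) = 103.9100; S(2,2) = 72.4955
  k=3: S(3,0) = 178.3103; S(3,1) = 124.4029; S(3,2) = 86.7929; S(3,3) = 60.5534
Terminal payoffs V(N, i) = max(S_T - K, 0):
  V(3,0) = 85.000273; V(3,1) = 31.092856; V(3,2) = 0.000000; V(3,3) = 0.000000
Backward induction: V(k, i) = exp(-r*dt) * [p * V(k+1, i) + (1-p) * V(k+1, i+1)].
  V(2,0) = exp(-r*dt) * [p*85.000273 + (1-p)*31.092856] = 55.860243
  V(2,1) = exp(-r*dt) * [p*31.092856 + (1-p)*0.000000] = 14.330175
  V(2,2) = exp(-r*dt) * [p*0.000000 + (1-p)*0.000000] = 0.000000
  V(1,0) = exp(-r*dt) * [p*55.860243 + (1-p)*14.330175] = 33.434904
  V(1,1) = exp(-r*dt) * [p*14.330175 + (1-p)*0.000000] = 6.604537
  V(0,0) = exp(-r*dt) * [p*33.434904 + (1-p)*6.604537] = 18.953711

Answer: Price = V(0,0) = 18.9537


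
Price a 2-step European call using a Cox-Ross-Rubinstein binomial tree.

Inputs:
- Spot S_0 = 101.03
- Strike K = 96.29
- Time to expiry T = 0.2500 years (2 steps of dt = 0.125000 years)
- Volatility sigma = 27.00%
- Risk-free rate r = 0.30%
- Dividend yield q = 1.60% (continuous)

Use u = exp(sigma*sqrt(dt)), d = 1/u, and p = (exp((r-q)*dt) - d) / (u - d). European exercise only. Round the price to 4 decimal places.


dt = T/N = 0.125000
u = exp(sigma*sqrt(dt)) = 1.100164; d = 1/u = 0.908955
p = (exp((r-q)*dt) - d) / (u - d) = 0.467662
Discount per step: exp(-r*dt) = 0.999625
Stock lattice S(k, i) with i counting down-moves:
  k=0: S(0,0) = 101.0300
  k=1: S(1,0) = 111.1496; S(1,1) = 91.8317
  k=2: S(2,0) = 122.2828; S(2,1) = 101.0300; S(2,2) = 83.4710
Terminal payoffs V(N, i) = max(S_T - K, 0):
  V(2,0) = 25.992792; V(2,1) = 4.740000; V(2,2) = 0.000000
Backward induction: V(k, i) = exp(-r*dt) * [p * V(k+1, i) + (1-p) * V(k+1, i+1)].
  V(1,0) = exp(-r*dt) * [p*25.992792 + (1-p)*4.740000] = 14.673611
  V(1,1) = exp(-r*dt) * [p*4.740000 + (1-p)*0.000000] = 2.215885
  V(0,0) = exp(-r*dt) * [p*14.673611 + (1-p)*2.215885] = 8.038870

Answer: Price = V(0,0) = 8.0389


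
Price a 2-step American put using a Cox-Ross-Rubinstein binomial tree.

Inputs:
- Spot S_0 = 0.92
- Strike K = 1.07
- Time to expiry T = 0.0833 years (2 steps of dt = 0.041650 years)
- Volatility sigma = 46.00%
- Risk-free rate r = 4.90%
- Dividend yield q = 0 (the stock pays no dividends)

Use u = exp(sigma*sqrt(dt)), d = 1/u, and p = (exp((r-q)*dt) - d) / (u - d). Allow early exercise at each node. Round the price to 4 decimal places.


Answer: Price = V(0,0) = 0.1562

Derivation:
dt = T/N = 0.041650
u = exp(sigma*sqrt(dt)) = 1.098426; d = 1/u = 0.910394
p = (exp((r-q)*dt) - d) / (u - d) = 0.487412
Discount per step: exp(-r*dt) = 0.997961
Stock lattice S(k, i) with i counting down-moves:
  k=0: S(0,0) = 0.9200
  k=1: S(1,0) = 1.0106; S(1,1) = 0.8376
  k=2: S(2,0) = 1.1100; S(2,1) = 0.9200; S(2,2) = 0.7625
Terminal payoffs V(N, i) = max(K - S_T, 0):
  V(2,0) = 0.000000; V(2,1) = 0.150000; V(2,2) = 0.307489
Backward induction: V(k, i) = exp(-r*dt) * [p * V(k+1, i) + (1-p) * V(k+1, i+1)]; then take max(V_cont, immediate exercise) for American.
  V(1,0) = exp(-r*dt) * [p*0.000000 + (1-p)*0.150000] = 0.076731; exercise = 0.059448; V(1,0) = max -> 0.076731
  V(1,1) = exp(-r*dt) * [p*0.150000 + (1-p)*0.307489] = 0.230256; exercise = 0.232438; V(1,1) = max -> 0.232438
  V(0,0) = exp(-r*dt) * [p*0.076731 + (1-p)*0.232438] = 0.156225; exercise = 0.150000; V(0,0) = max -> 0.156225


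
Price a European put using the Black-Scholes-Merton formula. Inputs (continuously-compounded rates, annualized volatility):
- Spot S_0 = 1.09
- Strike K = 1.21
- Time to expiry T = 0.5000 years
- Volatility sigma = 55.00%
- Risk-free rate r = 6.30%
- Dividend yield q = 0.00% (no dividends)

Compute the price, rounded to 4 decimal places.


Answer: Price = 0.2187

Derivation:
d1 = (ln(S/K) + (r - q + 0.5*sigma^2) * T) / (sigma * sqrt(T)) = 0.00689709
d2 = d1 - sigma * sqrt(T) = -0.38201164
exp(-rT) = 0.96899096; exp(-qT) = 1.00000000
P = K * exp(-rT) * N(-d2) - S_0 * exp(-qT) * N(-d1)
N(-d1) = 0.49724848; N(-d2) = 0.64877364
P = 1.2100 * 0.96899096 * 0.64877364 - 1.0900 * 1.00000000 * 0.49724848 = 0.2187


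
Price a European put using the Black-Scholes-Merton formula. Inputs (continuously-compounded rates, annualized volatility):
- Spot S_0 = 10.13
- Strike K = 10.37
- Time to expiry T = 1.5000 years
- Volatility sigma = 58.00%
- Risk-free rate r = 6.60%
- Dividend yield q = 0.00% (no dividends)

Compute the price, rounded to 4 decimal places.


d1 = (ln(S/K) + (r - q + 0.5*sigma^2) * T) / (sigma * sqrt(T)) = 0.46158001
d2 = d1 - sigma * sqrt(T) = -0.24877201
exp(-rT) = 0.90574271; exp(-qT) = 1.00000000
P = K * exp(-rT) * N(-d2) - S_0 * exp(-qT) * N(-d1)
N(-d1) = 0.32219127; N(-d2) = 0.59823143
P = 10.3700 * 0.90574271 * 0.59823143 - 10.1300 * 1.00000000 * 0.32219127 = 2.3551

Answer: Price = 2.3551


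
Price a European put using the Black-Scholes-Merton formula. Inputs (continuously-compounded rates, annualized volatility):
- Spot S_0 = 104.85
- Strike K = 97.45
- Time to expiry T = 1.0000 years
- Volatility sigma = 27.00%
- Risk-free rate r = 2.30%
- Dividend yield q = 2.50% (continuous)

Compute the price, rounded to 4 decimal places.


d1 = (ln(S/K) + (r - q + 0.5*sigma^2) * T) / (sigma * sqrt(T)) = 0.39867160
d2 = d1 - sigma * sqrt(T) = 0.12867160
exp(-rT) = 0.97726248; exp(-qT) = 0.97530991
P = K * exp(-rT) * N(-d2) - S_0 * exp(-qT) * N(-d1)
N(-d1) = 0.34506760; N(-d2) = 0.44880876
P = 97.4500 * 0.97726248 * 0.44880876 - 104.8500 * 0.97530991 * 0.34506760 = 7.4549

Answer: Price = 7.4549


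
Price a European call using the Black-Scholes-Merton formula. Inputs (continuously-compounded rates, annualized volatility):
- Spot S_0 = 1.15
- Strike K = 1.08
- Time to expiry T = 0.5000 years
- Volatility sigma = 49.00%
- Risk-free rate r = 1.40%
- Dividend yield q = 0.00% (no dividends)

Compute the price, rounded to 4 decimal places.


Answer: Price = 0.1947

Derivation:
d1 = (ln(S/K) + (r - q + 0.5*sigma^2) * T) / (sigma * sqrt(T)) = 0.37469704
d2 = d1 - sigma * sqrt(T) = 0.02821472
exp(-rT) = 0.99302444; exp(-qT) = 1.00000000
C = S_0 * exp(-qT) * N(d1) - K * exp(-rT) * N(d2)
N(d1) = 0.64605710; N(d2) = 0.51125455
C = 1.1500 * 1.00000000 * 0.64605710 - 1.0800 * 0.99302444 * 0.51125455 = 0.1947


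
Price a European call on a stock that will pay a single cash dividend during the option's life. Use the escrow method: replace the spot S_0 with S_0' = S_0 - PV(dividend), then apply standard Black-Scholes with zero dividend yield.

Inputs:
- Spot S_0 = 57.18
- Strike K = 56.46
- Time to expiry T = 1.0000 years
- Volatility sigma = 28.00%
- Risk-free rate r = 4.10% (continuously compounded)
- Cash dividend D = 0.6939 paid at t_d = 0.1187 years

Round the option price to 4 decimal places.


Answer: Price = 7.3776

Derivation:
PV(D) = D * exp(-r * t_d) = 0.6939 * 0.99514512 = 0.69053120
S_0' = S_0 - PV(D) = 57.1800 - 0.69053120 = 56.48946880
d1 = (ln(S_0'/K) + (r + sigma^2/2)*T) / (sigma*sqrt(T)) = 0.28829216
d2 = d1 - sigma*sqrt(T) = 0.00829216
exp(-rT) = 0.95982913
N(d1) = 0.61343845; N(d2) = 0.50330806
C = S_0' * N(d1) - K * exp(-rT) * N(d2) = 56.48946880 * 0.61343845 - 56.4600 * 0.95982913 * 0.50330806 = 7.3776


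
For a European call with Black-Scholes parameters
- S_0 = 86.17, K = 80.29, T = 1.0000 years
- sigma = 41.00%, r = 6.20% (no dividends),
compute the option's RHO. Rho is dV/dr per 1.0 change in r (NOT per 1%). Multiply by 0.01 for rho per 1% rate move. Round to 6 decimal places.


Answer: Rho = 41.293827

Derivation:
d1 = 0.5286024611; d2 = 0.1186024611
phi(d1) = 0.3469242529; exp(-qT) = 1.0000000000; exp(-rT) = 0.9398828868
N(d2) = 0.5472048423
Rho = K*T*exp(-rT)*N(d2) = 80.2900 * 1.0000 * 0.9398828868 * 0.5472048423 = 41.293827


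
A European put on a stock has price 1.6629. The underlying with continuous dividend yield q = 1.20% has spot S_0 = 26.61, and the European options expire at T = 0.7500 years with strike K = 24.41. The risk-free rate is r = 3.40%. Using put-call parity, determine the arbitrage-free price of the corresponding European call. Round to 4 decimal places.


Answer: Call price = 4.2391

Derivation:
Put-call parity: C - P = S_0 * exp(-qT) - K * exp(-rT).
S_0 * exp(-qT) = 26.6100 * 0.99104038 = 26.37158448
K * exp(-rT) = 24.4100 * 0.97482238 = 23.79541427
C = P + S*exp(-qT) - K*exp(-rT)
C = 1.6629 + 26.37158448 - 23.79541427 = 4.2391


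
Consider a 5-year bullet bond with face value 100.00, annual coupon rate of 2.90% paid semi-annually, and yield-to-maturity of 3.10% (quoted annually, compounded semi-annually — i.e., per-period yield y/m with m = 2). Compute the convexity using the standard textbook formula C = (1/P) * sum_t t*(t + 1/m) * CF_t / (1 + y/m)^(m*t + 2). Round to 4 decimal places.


Answer: Convexity = 24.4637

Derivation:
Coupon per period c = face * coupon_rate / m = 1.450000
Periods per year m = 2; per-period yield y/m = 0.015500
Number of cashflows N = 10
Cashflows (t years, CF_t, discount factor 1/(1+y/m)^(m*t), PV):
  t = 0.5000: CF_t = 1.450000, DF = 0.984737, PV = 1.427868
  t = 1.0000: CF_t = 1.450000, DF = 0.969706, PV = 1.406074
  t = 1.5000: CF_t = 1.450000, DF = 0.954905, PV = 1.384612
  t = 2.0000: CF_t = 1.450000, DF = 0.940330, PV = 1.363478
  t = 2.5000: CF_t = 1.450000, DF = 0.925977, PV = 1.342667
  t = 3.0000: CF_t = 1.450000, DF = 0.911844, PV = 1.322173
  t = 3.5000: CF_t = 1.450000, DF = 0.897926, PV = 1.301993
  t = 4.0000: CF_t = 1.450000, DF = 0.884220, PV = 1.282120
  t = 4.5000: CF_t = 1.450000, DF = 0.870724, PV = 1.262550
  t = 5.0000: CF_t = 101.450000, DF = 0.857434, PV = 86.986684
Price P = sum_t PV_t = 99.080220
Convexity numerator sum_t t*(t + 1/m) * CF_t / (1+y/m)^(m*t + 2):
  t = 0.5000: term = 0.692306
  t = 1.0000: term = 2.045218
  t = 1.5000: term = 4.028001
  t = 2.0000: term = 6.610867
  t = 2.5000: term = 9.764944
  t = 3.0000: term = 13.462257
  t = 3.5000: term = 17.675703
  t = 4.0000: term = 22.379029
  t = 4.5000: term = 27.546810
  t = 5.0000: term = 2319.666830
Convexity = (1/P) * sum = 2423.871965 / 99.080220 = 24.463732


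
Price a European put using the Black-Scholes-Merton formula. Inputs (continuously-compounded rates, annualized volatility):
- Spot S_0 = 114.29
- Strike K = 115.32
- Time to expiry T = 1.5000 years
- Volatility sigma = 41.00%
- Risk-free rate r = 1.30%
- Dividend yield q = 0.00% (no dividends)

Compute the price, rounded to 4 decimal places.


d1 = (ln(S/K) + (r - q + 0.5*sigma^2) * T) / (sigma * sqrt(T)) = 0.27203915
d2 = d1 - sigma * sqrt(T) = -0.23010625
exp(-rT) = 0.98068890; exp(-qT) = 1.00000000
P = K * exp(-rT) * N(-d2) - S_0 * exp(-qT) * N(-d1)
N(-d1) = 0.39279596; N(-d2) = 0.59099540
P = 115.3200 * 0.98068890 * 0.59099540 - 114.2900 * 1.00000000 * 0.39279596 = 21.9448

Answer: Price = 21.9448


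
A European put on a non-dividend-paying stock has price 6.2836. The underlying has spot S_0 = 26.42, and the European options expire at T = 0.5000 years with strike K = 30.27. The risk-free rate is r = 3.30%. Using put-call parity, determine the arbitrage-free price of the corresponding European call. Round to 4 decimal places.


Put-call parity: C - P = S_0 * exp(-qT) - K * exp(-rT).
S_0 * exp(-qT) = 26.4200 * 1.00000000 = 26.42000000
K * exp(-rT) = 30.2700 * 0.98363538 = 29.77464293
C = P + S*exp(-qT) - K*exp(-rT)
C = 6.2836 + 26.42000000 - 29.77464293 = 2.9290

Answer: Call price = 2.9290


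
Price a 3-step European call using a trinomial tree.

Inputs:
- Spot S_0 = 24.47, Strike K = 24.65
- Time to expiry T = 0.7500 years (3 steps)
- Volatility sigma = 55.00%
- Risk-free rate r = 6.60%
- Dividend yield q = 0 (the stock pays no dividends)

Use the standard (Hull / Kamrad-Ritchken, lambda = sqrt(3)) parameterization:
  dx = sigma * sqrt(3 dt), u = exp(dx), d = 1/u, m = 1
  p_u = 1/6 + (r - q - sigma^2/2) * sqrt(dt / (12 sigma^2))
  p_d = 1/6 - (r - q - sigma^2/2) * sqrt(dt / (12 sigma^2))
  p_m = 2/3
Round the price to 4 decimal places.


Answer: Price = V(0,0) = 4.6253

Derivation:
dt = T/N = 0.250000; dx = sigma*sqrt(3*dt) = 0.476314
u = exp(dx) = 1.610128; d = 1/u = 0.621068
p_u = 0.144294, p_m = 0.666667, p_d = 0.189039
Discount per step: exp(-r*dt) = 0.983635
Stock lattice S(k, j) with j the centered position index:
  k=0: S(0,+0) = 24.4700
  k=1: S(1,-1) = 15.1975; S(1,+0) = 24.4700; S(1,+1) = 39.3998
  k=2: S(2,-2) = 9.4387; S(2,-1) = 15.1975; S(2,+0) = 24.4700; S(2,+1) = 39.3998; S(2,+2) = 63.4388
  k=3: S(3,-3) = 5.8621; S(3,-2) = 9.4387; S(3,-1) = 15.1975; S(3,+0) = 24.4700; S(3,+1) = 39.3998; S(3,+2) = 63.4388; S(3,+3) = 102.1446
Terminal payoffs V(N, j) = max(S_T - K, 0):
  V(3,-3) = 0.000000; V(3,-2) = 0.000000; V(3,-1) = 0.000000; V(3,+0) = 0.000000; V(3,+1) = 14.749844; V(3,+2) = 38.788810; V(3,+3) = 77.494634
Backward induction: V(k, j) = exp(-r*dt) * [p_u * V(k+1, j+1) + p_m * V(k+1, j) + p_d * V(k+1, j-1)]
  V(2,-2) = exp(-r*dt) * [p_u*0.000000 + p_m*0.000000 + p_d*0.000000] = 0.000000
  V(2,-1) = exp(-r*dt) * [p_u*0.000000 + p_m*0.000000 + p_d*0.000000] = 0.000000
  V(2,+0) = exp(-r*dt) * [p_u*14.749844 + p_m*0.000000 + p_d*0.000000] = 2.093490
  V(2,+1) = exp(-r*dt) * [p_u*38.788810 + p_m*14.749844 + p_d*0.000000] = 15.177725
  V(2,+2) = exp(-r*dt) * [p_u*77.494634 + p_m*38.788810 + p_d*14.749844] = 39.177744
  V(1,-1) = exp(-r*dt) * [p_u*2.093490 + p_m*0.000000 + p_d*0.000000] = 0.297135
  V(1,+0) = exp(-r*dt) * [p_u*15.177725 + p_m*2.093490 + p_d*0.000000] = 3.527041
  V(1,+1) = exp(-r*dt) * [p_u*39.177744 + p_m*15.177725 + p_d*2.093490] = 15.902789
  V(0,+0) = exp(-r*dt) * [p_u*15.902789 + p_m*3.527041 + p_d*0.297135] = 4.625263


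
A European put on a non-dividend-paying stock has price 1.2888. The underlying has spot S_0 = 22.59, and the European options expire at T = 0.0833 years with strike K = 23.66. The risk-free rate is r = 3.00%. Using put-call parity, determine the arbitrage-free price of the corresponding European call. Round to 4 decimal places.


Answer: Call price = 0.2779

Derivation:
Put-call parity: C - P = S_0 * exp(-qT) - K * exp(-rT).
S_0 * exp(-qT) = 22.5900 * 1.00000000 = 22.59000000
K * exp(-rT) = 23.6600 * 0.99750412 = 23.60094748
C = P + S*exp(-qT) - K*exp(-rT)
C = 1.2888 + 22.59000000 - 23.60094748 = 0.2779


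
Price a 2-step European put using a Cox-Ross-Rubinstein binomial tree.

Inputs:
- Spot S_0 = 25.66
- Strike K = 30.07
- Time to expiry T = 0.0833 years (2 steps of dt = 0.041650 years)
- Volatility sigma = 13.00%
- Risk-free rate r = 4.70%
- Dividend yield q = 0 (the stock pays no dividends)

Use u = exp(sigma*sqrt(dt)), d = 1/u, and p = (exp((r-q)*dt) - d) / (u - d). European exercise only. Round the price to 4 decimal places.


Answer: Price = V(0,0) = 4.2925

Derivation:
dt = T/N = 0.041650
u = exp(sigma*sqrt(dt)) = 1.026886; d = 1/u = 0.973818
p = (exp((r-q)*dt) - d) / (u - d) = 0.530291
Discount per step: exp(-r*dt) = 0.998044
Stock lattice S(k, i) with i counting down-moves:
  k=0: S(0,0) = 25.6600
  k=1: S(1,0) = 26.3499; S(1,1) = 24.9882
  k=2: S(2,0) = 27.0583; S(2,1) = 25.6600; S(2,2) = 24.3339
Terminal payoffs V(N, i) = max(K - S_T, 0):
  V(2,0) = 3.011667; V(2,1) = 4.410000; V(2,2) = 5.736069
Backward induction: V(k, i) = exp(-r*dt) * [p * V(k+1, i) + (1-p) * V(k+1, i+1)].
  V(1,0) = exp(-r*dt) * [p*3.011667 + (1-p)*4.410000] = 3.661302
  V(1,1) = exp(-r*dt) * [p*4.410000 + (1-p)*5.736069] = 5.023024
  V(0,0) = exp(-r*dt) * [p*3.661302 + (1-p)*5.023024] = 4.292503


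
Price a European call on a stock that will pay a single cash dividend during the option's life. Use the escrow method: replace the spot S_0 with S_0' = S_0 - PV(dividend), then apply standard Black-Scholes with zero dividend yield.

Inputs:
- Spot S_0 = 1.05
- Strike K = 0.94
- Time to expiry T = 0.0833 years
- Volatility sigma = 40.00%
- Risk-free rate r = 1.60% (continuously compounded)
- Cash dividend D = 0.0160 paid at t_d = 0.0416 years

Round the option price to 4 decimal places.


Answer: Price = 0.1080

Derivation:
PV(D) = D * exp(-r * t_d) = 0.0160 * 0.99933462 = 0.01598935
S_0' = S_0 - PV(D) = 1.0500 - 0.01598935 = 1.03401065
d1 = (ln(S_0'/K) + (r + sigma^2/2)*T) / (sigma*sqrt(T)) = 0.89493286
d2 = d1 - sigma*sqrt(T) = 0.77948590
exp(-rT) = 0.99866809
N(d1) = 0.81458851; N(d2) = 0.78215323
C = S_0' * N(d1) - K * exp(-rT) * N(d2) = 1.03401065 * 0.81458851 - 0.9400 * 0.99866809 * 0.78215323 = 0.1080


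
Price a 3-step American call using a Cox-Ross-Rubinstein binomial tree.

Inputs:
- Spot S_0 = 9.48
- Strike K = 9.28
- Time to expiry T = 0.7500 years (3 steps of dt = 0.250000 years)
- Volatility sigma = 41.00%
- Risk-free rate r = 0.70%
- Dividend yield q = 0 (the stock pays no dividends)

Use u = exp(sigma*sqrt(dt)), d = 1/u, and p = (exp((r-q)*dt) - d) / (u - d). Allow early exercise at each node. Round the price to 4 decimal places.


dt = T/N = 0.250000
u = exp(sigma*sqrt(dt)) = 1.227525; d = 1/u = 0.814647
p = (exp((r-q)*dt) - d) / (u - d) = 0.453171
Discount per step: exp(-r*dt) = 0.998252
Stock lattice S(k, i) with i counting down-moves:
  k=0: S(0,0) = 9.4800
  k=1: S(1,0) = 11.6369; S(1,1) = 7.7229
  k=2: S(2,0) = 14.2846; S(2,1) = 9.4800; S(2,2) = 6.2914
  k=3: S(3,0) = 17.5347; S(3,1) = 11.6369; S(3,2) = 7.7229; S(3,3) = 5.1253
Terminal payoffs V(N, i) = max(S_T - K, 0):
  V(3,0) = 8.254745; V(3,1) = 2.356938; V(3,2) = 0.000000; V(3,3) = 0.000000
Backward induction: V(k, i) = exp(-r*dt) * [p * V(k+1, i) + (1-p) * V(k+1, i+1)]; then take max(V_cont, immediate exercise) for American.
  V(2,0) = exp(-r*dt) * [p*8.254745 + (1-p)*2.356938] = 5.020858; exercise = 5.004633; V(2,0) = max -> 5.020858
  V(2,1) = exp(-r*dt) * [p*2.356938 + (1-p)*0.000000] = 1.066228; exercise = 0.200000; V(2,1) = max -> 1.066228
  V(2,2) = exp(-r*dt) * [p*0.000000 + (1-p)*0.000000] = 0.000000; exercise = 0.000000; V(2,2) = max -> 0.000000
  V(1,0) = exp(-r*dt) * [p*5.020858 + (1-p)*1.066228] = 2.853354; exercise = 2.356938; V(1,0) = max -> 2.853354
  V(1,1) = exp(-r*dt) * [p*1.066228 + (1-p)*0.000000] = 0.482339; exercise = 0.000000; V(1,1) = max -> 0.482339
  V(0,0) = exp(-r*dt) * [p*2.853354 + (1-p)*0.482339] = 1.554092; exercise = 0.200000; V(0,0) = max -> 1.554092

Answer: Price = V(0,0) = 1.5541


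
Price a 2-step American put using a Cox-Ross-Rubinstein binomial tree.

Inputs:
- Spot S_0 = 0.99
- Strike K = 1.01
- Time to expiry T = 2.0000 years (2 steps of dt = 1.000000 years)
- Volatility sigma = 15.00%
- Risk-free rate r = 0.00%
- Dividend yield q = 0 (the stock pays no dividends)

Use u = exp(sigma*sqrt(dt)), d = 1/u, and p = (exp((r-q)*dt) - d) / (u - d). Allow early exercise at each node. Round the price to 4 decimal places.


Answer: Price = V(0,0) = 0.0898

Derivation:
dt = T/N = 1.000000
u = exp(sigma*sqrt(dt)) = 1.161834; d = 1/u = 0.860708
p = (exp((r-q)*dt) - d) / (u - d) = 0.462570
Discount per step: exp(-r*dt) = 1.000000
Stock lattice S(k, i) with i counting down-moves:
  k=0: S(0,0) = 0.9900
  k=1: S(1,0) = 1.1502; S(1,1) = 0.8521
  k=2: S(2,0) = 1.3364; S(2,1) = 0.9900; S(2,2) = 0.7334
Terminal payoffs V(N, i) = max(K - S_T, 0):
  V(2,0) = 0.000000; V(2,1) = 0.020000; V(2,2) = 0.276590
Backward induction: V(k, i) = exp(-r*dt) * [p * V(k+1, i) + (1-p) * V(k+1, i+1)]; then take max(V_cont, immediate exercise) for American.
  V(1,0) = exp(-r*dt) * [p*0.000000 + (1-p)*0.020000] = 0.010749; exercise = 0.000000; V(1,0) = max -> 0.010749
  V(1,1) = exp(-r*dt) * [p*0.020000 + (1-p)*0.276590] = 0.157899; exercise = 0.157899; V(1,1) = max -> 0.157899
  V(0,0) = exp(-r*dt) * [p*0.010749 + (1-p)*0.157899] = 0.089832; exercise = 0.020000; V(0,0) = max -> 0.089832
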